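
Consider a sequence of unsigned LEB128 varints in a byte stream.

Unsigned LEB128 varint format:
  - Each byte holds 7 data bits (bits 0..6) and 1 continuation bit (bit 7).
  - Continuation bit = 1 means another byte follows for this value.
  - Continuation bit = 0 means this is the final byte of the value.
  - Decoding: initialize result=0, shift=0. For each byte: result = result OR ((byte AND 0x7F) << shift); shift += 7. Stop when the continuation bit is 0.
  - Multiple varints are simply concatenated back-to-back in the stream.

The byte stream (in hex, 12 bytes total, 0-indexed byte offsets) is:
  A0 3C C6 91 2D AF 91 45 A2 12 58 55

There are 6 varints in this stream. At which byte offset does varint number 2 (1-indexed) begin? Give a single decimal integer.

  byte[0]=0xA0 cont=1 payload=0x20=32: acc |= 32<<0 -> acc=32 shift=7
  byte[1]=0x3C cont=0 payload=0x3C=60: acc |= 60<<7 -> acc=7712 shift=14 [end]
Varint 1: bytes[0:2] = A0 3C -> value 7712 (2 byte(s))
  byte[2]=0xC6 cont=1 payload=0x46=70: acc |= 70<<0 -> acc=70 shift=7
  byte[3]=0x91 cont=1 payload=0x11=17: acc |= 17<<7 -> acc=2246 shift=14
  byte[4]=0x2D cont=0 payload=0x2D=45: acc |= 45<<14 -> acc=739526 shift=21 [end]
Varint 2: bytes[2:5] = C6 91 2D -> value 739526 (3 byte(s))
  byte[5]=0xAF cont=1 payload=0x2F=47: acc |= 47<<0 -> acc=47 shift=7
  byte[6]=0x91 cont=1 payload=0x11=17: acc |= 17<<7 -> acc=2223 shift=14
  byte[7]=0x45 cont=0 payload=0x45=69: acc |= 69<<14 -> acc=1132719 shift=21 [end]
Varint 3: bytes[5:8] = AF 91 45 -> value 1132719 (3 byte(s))
  byte[8]=0xA2 cont=1 payload=0x22=34: acc |= 34<<0 -> acc=34 shift=7
  byte[9]=0x12 cont=0 payload=0x12=18: acc |= 18<<7 -> acc=2338 shift=14 [end]
Varint 4: bytes[8:10] = A2 12 -> value 2338 (2 byte(s))
  byte[10]=0x58 cont=0 payload=0x58=88: acc |= 88<<0 -> acc=88 shift=7 [end]
Varint 5: bytes[10:11] = 58 -> value 88 (1 byte(s))
  byte[11]=0x55 cont=0 payload=0x55=85: acc |= 85<<0 -> acc=85 shift=7 [end]
Varint 6: bytes[11:12] = 55 -> value 85 (1 byte(s))

Answer: 2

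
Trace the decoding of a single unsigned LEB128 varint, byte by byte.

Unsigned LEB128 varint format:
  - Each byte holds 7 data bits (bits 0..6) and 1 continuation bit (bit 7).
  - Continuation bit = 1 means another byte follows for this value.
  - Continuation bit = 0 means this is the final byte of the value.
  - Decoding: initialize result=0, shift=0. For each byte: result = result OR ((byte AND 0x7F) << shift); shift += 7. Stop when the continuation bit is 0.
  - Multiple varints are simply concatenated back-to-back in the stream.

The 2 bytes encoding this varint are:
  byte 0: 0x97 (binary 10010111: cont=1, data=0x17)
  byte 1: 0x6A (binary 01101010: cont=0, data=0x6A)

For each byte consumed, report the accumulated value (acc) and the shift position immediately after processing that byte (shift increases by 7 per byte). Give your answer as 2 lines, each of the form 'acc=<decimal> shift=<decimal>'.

byte 0=0x97: payload=0x17=23, contrib = 23<<0 = 23; acc -> 23, shift -> 7
byte 1=0x6A: payload=0x6A=106, contrib = 106<<7 = 13568; acc -> 13591, shift -> 14

Answer: acc=23 shift=7
acc=13591 shift=14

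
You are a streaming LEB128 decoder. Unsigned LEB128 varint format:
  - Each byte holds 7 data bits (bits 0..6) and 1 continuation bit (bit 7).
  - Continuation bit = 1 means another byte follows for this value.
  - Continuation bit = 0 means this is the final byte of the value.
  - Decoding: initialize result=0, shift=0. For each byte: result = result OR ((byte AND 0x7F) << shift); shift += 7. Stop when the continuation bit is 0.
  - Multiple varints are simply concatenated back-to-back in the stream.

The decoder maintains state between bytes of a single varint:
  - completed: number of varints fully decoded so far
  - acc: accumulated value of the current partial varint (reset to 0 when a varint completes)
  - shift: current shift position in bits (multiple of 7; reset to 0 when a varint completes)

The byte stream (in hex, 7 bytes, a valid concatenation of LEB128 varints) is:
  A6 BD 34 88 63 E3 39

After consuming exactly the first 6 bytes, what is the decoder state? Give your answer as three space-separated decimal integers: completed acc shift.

Answer: 2 99 7

Derivation:
byte[0]=0xA6 cont=1 payload=0x26: acc |= 38<<0 -> completed=0 acc=38 shift=7
byte[1]=0xBD cont=1 payload=0x3D: acc |= 61<<7 -> completed=0 acc=7846 shift=14
byte[2]=0x34 cont=0 payload=0x34: varint #1 complete (value=859814); reset -> completed=1 acc=0 shift=0
byte[3]=0x88 cont=1 payload=0x08: acc |= 8<<0 -> completed=1 acc=8 shift=7
byte[4]=0x63 cont=0 payload=0x63: varint #2 complete (value=12680); reset -> completed=2 acc=0 shift=0
byte[5]=0xE3 cont=1 payload=0x63: acc |= 99<<0 -> completed=2 acc=99 shift=7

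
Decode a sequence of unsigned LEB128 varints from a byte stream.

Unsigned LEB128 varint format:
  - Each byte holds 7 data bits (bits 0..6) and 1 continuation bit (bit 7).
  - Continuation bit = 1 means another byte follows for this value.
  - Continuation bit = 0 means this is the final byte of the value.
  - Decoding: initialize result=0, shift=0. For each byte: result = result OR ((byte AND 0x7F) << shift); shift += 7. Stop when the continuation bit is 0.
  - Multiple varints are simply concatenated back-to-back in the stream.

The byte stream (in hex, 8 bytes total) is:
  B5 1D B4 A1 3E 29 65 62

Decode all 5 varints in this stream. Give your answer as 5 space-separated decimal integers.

  byte[0]=0xB5 cont=1 payload=0x35=53: acc |= 53<<0 -> acc=53 shift=7
  byte[1]=0x1D cont=0 payload=0x1D=29: acc |= 29<<7 -> acc=3765 shift=14 [end]
Varint 1: bytes[0:2] = B5 1D -> value 3765 (2 byte(s))
  byte[2]=0xB4 cont=1 payload=0x34=52: acc |= 52<<0 -> acc=52 shift=7
  byte[3]=0xA1 cont=1 payload=0x21=33: acc |= 33<<7 -> acc=4276 shift=14
  byte[4]=0x3E cont=0 payload=0x3E=62: acc |= 62<<14 -> acc=1020084 shift=21 [end]
Varint 2: bytes[2:5] = B4 A1 3E -> value 1020084 (3 byte(s))
  byte[5]=0x29 cont=0 payload=0x29=41: acc |= 41<<0 -> acc=41 shift=7 [end]
Varint 3: bytes[5:6] = 29 -> value 41 (1 byte(s))
  byte[6]=0x65 cont=0 payload=0x65=101: acc |= 101<<0 -> acc=101 shift=7 [end]
Varint 4: bytes[6:7] = 65 -> value 101 (1 byte(s))
  byte[7]=0x62 cont=0 payload=0x62=98: acc |= 98<<0 -> acc=98 shift=7 [end]
Varint 5: bytes[7:8] = 62 -> value 98 (1 byte(s))

Answer: 3765 1020084 41 101 98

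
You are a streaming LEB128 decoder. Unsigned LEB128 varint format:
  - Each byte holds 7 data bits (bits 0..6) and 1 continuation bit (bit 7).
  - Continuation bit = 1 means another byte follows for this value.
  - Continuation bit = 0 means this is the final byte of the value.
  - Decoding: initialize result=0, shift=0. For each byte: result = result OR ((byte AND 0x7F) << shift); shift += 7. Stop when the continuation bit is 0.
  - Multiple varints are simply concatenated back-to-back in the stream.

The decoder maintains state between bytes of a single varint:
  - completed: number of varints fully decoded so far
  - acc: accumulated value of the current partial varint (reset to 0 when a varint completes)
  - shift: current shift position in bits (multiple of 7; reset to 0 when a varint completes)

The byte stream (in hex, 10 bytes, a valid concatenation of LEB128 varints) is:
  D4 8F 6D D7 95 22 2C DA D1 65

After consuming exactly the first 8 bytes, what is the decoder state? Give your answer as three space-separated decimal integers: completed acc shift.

byte[0]=0xD4 cont=1 payload=0x54: acc |= 84<<0 -> completed=0 acc=84 shift=7
byte[1]=0x8F cont=1 payload=0x0F: acc |= 15<<7 -> completed=0 acc=2004 shift=14
byte[2]=0x6D cont=0 payload=0x6D: varint #1 complete (value=1787860); reset -> completed=1 acc=0 shift=0
byte[3]=0xD7 cont=1 payload=0x57: acc |= 87<<0 -> completed=1 acc=87 shift=7
byte[4]=0x95 cont=1 payload=0x15: acc |= 21<<7 -> completed=1 acc=2775 shift=14
byte[5]=0x22 cont=0 payload=0x22: varint #2 complete (value=559831); reset -> completed=2 acc=0 shift=0
byte[6]=0x2C cont=0 payload=0x2C: varint #3 complete (value=44); reset -> completed=3 acc=0 shift=0
byte[7]=0xDA cont=1 payload=0x5A: acc |= 90<<0 -> completed=3 acc=90 shift=7

Answer: 3 90 7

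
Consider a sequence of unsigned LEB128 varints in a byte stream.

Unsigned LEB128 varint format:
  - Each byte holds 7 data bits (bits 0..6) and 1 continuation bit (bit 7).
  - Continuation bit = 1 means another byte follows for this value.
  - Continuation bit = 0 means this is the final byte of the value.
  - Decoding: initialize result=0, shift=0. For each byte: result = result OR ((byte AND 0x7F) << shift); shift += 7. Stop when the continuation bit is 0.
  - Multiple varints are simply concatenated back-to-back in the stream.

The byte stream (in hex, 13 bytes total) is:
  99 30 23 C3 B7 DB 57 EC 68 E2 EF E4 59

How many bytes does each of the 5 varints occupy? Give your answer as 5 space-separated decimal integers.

  byte[0]=0x99 cont=1 payload=0x19=25: acc |= 25<<0 -> acc=25 shift=7
  byte[1]=0x30 cont=0 payload=0x30=48: acc |= 48<<7 -> acc=6169 shift=14 [end]
Varint 1: bytes[0:2] = 99 30 -> value 6169 (2 byte(s))
  byte[2]=0x23 cont=0 payload=0x23=35: acc |= 35<<0 -> acc=35 shift=7 [end]
Varint 2: bytes[2:3] = 23 -> value 35 (1 byte(s))
  byte[3]=0xC3 cont=1 payload=0x43=67: acc |= 67<<0 -> acc=67 shift=7
  byte[4]=0xB7 cont=1 payload=0x37=55: acc |= 55<<7 -> acc=7107 shift=14
  byte[5]=0xDB cont=1 payload=0x5B=91: acc |= 91<<14 -> acc=1498051 shift=21
  byte[6]=0x57 cont=0 payload=0x57=87: acc |= 87<<21 -> acc=183950275 shift=28 [end]
Varint 3: bytes[3:7] = C3 B7 DB 57 -> value 183950275 (4 byte(s))
  byte[7]=0xEC cont=1 payload=0x6C=108: acc |= 108<<0 -> acc=108 shift=7
  byte[8]=0x68 cont=0 payload=0x68=104: acc |= 104<<7 -> acc=13420 shift=14 [end]
Varint 4: bytes[7:9] = EC 68 -> value 13420 (2 byte(s))
  byte[9]=0xE2 cont=1 payload=0x62=98: acc |= 98<<0 -> acc=98 shift=7
  byte[10]=0xEF cont=1 payload=0x6F=111: acc |= 111<<7 -> acc=14306 shift=14
  byte[11]=0xE4 cont=1 payload=0x64=100: acc |= 100<<14 -> acc=1652706 shift=21
  byte[12]=0x59 cont=0 payload=0x59=89: acc |= 89<<21 -> acc=188299234 shift=28 [end]
Varint 5: bytes[9:13] = E2 EF E4 59 -> value 188299234 (4 byte(s))

Answer: 2 1 4 2 4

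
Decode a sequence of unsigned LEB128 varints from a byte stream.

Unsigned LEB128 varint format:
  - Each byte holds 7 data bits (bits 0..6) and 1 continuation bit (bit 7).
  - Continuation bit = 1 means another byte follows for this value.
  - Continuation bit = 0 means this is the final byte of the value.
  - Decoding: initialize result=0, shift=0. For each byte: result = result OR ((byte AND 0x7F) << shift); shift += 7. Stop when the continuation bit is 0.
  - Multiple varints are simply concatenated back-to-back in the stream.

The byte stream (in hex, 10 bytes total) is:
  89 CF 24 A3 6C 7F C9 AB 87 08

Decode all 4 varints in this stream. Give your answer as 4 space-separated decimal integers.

Answer: 599945 13859 127 16897481

Derivation:
  byte[0]=0x89 cont=1 payload=0x09=9: acc |= 9<<0 -> acc=9 shift=7
  byte[1]=0xCF cont=1 payload=0x4F=79: acc |= 79<<7 -> acc=10121 shift=14
  byte[2]=0x24 cont=0 payload=0x24=36: acc |= 36<<14 -> acc=599945 shift=21 [end]
Varint 1: bytes[0:3] = 89 CF 24 -> value 599945 (3 byte(s))
  byte[3]=0xA3 cont=1 payload=0x23=35: acc |= 35<<0 -> acc=35 shift=7
  byte[4]=0x6C cont=0 payload=0x6C=108: acc |= 108<<7 -> acc=13859 shift=14 [end]
Varint 2: bytes[3:5] = A3 6C -> value 13859 (2 byte(s))
  byte[5]=0x7F cont=0 payload=0x7F=127: acc |= 127<<0 -> acc=127 shift=7 [end]
Varint 3: bytes[5:6] = 7F -> value 127 (1 byte(s))
  byte[6]=0xC9 cont=1 payload=0x49=73: acc |= 73<<0 -> acc=73 shift=7
  byte[7]=0xAB cont=1 payload=0x2B=43: acc |= 43<<7 -> acc=5577 shift=14
  byte[8]=0x87 cont=1 payload=0x07=7: acc |= 7<<14 -> acc=120265 shift=21
  byte[9]=0x08 cont=0 payload=0x08=8: acc |= 8<<21 -> acc=16897481 shift=28 [end]
Varint 4: bytes[6:10] = C9 AB 87 08 -> value 16897481 (4 byte(s))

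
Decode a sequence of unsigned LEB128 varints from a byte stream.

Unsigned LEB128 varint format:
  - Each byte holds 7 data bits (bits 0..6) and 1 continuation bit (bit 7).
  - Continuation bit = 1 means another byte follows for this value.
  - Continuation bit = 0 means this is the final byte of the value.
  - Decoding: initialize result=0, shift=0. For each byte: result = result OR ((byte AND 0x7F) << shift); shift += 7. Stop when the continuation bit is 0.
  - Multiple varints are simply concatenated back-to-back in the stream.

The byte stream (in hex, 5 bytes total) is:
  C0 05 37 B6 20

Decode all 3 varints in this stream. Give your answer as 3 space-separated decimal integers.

Answer: 704 55 4150

Derivation:
  byte[0]=0xC0 cont=1 payload=0x40=64: acc |= 64<<0 -> acc=64 shift=7
  byte[1]=0x05 cont=0 payload=0x05=5: acc |= 5<<7 -> acc=704 shift=14 [end]
Varint 1: bytes[0:2] = C0 05 -> value 704 (2 byte(s))
  byte[2]=0x37 cont=0 payload=0x37=55: acc |= 55<<0 -> acc=55 shift=7 [end]
Varint 2: bytes[2:3] = 37 -> value 55 (1 byte(s))
  byte[3]=0xB6 cont=1 payload=0x36=54: acc |= 54<<0 -> acc=54 shift=7
  byte[4]=0x20 cont=0 payload=0x20=32: acc |= 32<<7 -> acc=4150 shift=14 [end]
Varint 3: bytes[3:5] = B6 20 -> value 4150 (2 byte(s))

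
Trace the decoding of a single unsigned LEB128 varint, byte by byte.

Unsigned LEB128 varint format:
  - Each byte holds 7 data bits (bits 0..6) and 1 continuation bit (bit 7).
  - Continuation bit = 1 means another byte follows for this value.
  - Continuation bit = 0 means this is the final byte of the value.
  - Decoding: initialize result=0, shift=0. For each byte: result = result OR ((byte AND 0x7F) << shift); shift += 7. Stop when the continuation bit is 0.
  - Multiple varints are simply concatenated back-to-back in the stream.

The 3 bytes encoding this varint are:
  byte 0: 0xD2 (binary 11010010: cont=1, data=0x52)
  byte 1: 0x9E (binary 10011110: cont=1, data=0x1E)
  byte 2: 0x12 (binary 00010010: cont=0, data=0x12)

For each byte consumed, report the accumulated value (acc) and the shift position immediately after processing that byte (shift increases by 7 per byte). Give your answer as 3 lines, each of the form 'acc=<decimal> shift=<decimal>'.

byte 0=0xD2: payload=0x52=82, contrib = 82<<0 = 82; acc -> 82, shift -> 7
byte 1=0x9E: payload=0x1E=30, contrib = 30<<7 = 3840; acc -> 3922, shift -> 14
byte 2=0x12: payload=0x12=18, contrib = 18<<14 = 294912; acc -> 298834, shift -> 21

Answer: acc=82 shift=7
acc=3922 shift=14
acc=298834 shift=21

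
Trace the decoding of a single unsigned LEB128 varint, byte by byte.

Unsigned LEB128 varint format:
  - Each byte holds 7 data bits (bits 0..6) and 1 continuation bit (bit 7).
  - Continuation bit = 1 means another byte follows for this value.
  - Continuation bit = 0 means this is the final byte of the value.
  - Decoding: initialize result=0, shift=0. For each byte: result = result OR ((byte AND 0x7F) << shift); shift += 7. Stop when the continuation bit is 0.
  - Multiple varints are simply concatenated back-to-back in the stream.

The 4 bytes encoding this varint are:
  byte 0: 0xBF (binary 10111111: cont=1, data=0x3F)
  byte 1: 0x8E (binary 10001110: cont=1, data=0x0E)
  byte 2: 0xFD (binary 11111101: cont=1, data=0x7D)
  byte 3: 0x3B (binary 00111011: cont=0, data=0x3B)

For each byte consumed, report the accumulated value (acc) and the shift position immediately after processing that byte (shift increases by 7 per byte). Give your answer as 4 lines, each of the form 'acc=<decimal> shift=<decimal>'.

Answer: acc=63 shift=7
acc=1855 shift=14
acc=2049855 shift=21
acc=125781823 shift=28

Derivation:
byte 0=0xBF: payload=0x3F=63, contrib = 63<<0 = 63; acc -> 63, shift -> 7
byte 1=0x8E: payload=0x0E=14, contrib = 14<<7 = 1792; acc -> 1855, shift -> 14
byte 2=0xFD: payload=0x7D=125, contrib = 125<<14 = 2048000; acc -> 2049855, shift -> 21
byte 3=0x3B: payload=0x3B=59, contrib = 59<<21 = 123731968; acc -> 125781823, shift -> 28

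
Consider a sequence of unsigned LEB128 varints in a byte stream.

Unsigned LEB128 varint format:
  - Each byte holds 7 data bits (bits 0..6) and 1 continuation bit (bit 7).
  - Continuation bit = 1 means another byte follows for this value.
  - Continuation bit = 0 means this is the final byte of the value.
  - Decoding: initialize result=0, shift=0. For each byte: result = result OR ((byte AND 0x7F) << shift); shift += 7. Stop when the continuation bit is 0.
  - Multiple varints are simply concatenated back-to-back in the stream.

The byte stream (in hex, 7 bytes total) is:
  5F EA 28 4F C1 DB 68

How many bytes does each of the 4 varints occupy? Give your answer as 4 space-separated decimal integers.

  byte[0]=0x5F cont=0 payload=0x5F=95: acc |= 95<<0 -> acc=95 shift=7 [end]
Varint 1: bytes[0:1] = 5F -> value 95 (1 byte(s))
  byte[1]=0xEA cont=1 payload=0x6A=106: acc |= 106<<0 -> acc=106 shift=7
  byte[2]=0x28 cont=0 payload=0x28=40: acc |= 40<<7 -> acc=5226 shift=14 [end]
Varint 2: bytes[1:3] = EA 28 -> value 5226 (2 byte(s))
  byte[3]=0x4F cont=0 payload=0x4F=79: acc |= 79<<0 -> acc=79 shift=7 [end]
Varint 3: bytes[3:4] = 4F -> value 79 (1 byte(s))
  byte[4]=0xC1 cont=1 payload=0x41=65: acc |= 65<<0 -> acc=65 shift=7
  byte[5]=0xDB cont=1 payload=0x5B=91: acc |= 91<<7 -> acc=11713 shift=14
  byte[6]=0x68 cont=0 payload=0x68=104: acc |= 104<<14 -> acc=1715649 shift=21 [end]
Varint 4: bytes[4:7] = C1 DB 68 -> value 1715649 (3 byte(s))

Answer: 1 2 1 3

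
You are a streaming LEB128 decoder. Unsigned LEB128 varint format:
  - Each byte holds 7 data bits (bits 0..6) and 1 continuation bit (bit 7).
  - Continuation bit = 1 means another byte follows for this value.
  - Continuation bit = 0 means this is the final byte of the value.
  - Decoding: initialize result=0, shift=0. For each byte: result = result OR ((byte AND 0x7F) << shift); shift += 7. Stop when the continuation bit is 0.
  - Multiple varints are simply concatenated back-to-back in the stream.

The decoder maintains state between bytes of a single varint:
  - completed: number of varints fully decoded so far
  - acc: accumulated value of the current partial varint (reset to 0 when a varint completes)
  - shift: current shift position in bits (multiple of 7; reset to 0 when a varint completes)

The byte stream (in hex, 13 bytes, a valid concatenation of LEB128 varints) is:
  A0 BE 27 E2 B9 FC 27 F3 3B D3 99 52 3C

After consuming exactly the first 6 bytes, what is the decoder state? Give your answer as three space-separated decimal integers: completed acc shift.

Answer: 1 2039010 21

Derivation:
byte[0]=0xA0 cont=1 payload=0x20: acc |= 32<<0 -> completed=0 acc=32 shift=7
byte[1]=0xBE cont=1 payload=0x3E: acc |= 62<<7 -> completed=0 acc=7968 shift=14
byte[2]=0x27 cont=0 payload=0x27: varint #1 complete (value=646944); reset -> completed=1 acc=0 shift=0
byte[3]=0xE2 cont=1 payload=0x62: acc |= 98<<0 -> completed=1 acc=98 shift=7
byte[4]=0xB9 cont=1 payload=0x39: acc |= 57<<7 -> completed=1 acc=7394 shift=14
byte[5]=0xFC cont=1 payload=0x7C: acc |= 124<<14 -> completed=1 acc=2039010 shift=21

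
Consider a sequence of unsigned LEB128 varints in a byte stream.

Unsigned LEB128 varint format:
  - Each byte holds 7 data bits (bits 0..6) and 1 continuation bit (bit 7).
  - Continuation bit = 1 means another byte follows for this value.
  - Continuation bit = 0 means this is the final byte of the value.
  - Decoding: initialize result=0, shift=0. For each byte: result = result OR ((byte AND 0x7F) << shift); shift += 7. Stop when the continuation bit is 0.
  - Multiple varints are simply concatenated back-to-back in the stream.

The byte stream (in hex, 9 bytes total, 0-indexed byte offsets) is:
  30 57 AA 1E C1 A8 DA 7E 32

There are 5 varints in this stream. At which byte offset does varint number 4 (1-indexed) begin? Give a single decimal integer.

  byte[0]=0x30 cont=0 payload=0x30=48: acc |= 48<<0 -> acc=48 shift=7 [end]
Varint 1: bytes[0:1] = 30 -> value 48 (1 byte(s))
  byte[1]=0x57 cont=0 payload=0x57=87: acc |= 87<<0 -> acc=87 shift=7 [end]
Varint 2: bytes[1:2] = 57 -> value 87 (1 byte(s))
  byte[2]=0xAA cont=1 payload=0x2A=42: acc |= 42<<0 -> acc=42 shift=7
  byte[3]=0x1E cont=0 payload=0x1E=30: acc |= 30<<7 -> acc=3882 shift=14 [end]
Varint 3: bytes[2:4] = AA 1E -> value 3882 (2 byte(s))
  byte[4]=0xC1 cont=1 payload=0x41=65: acc |= 65<<0 -> acc=65 shift=7
  byte[5]=0xA8 cont=1 payload=0x28=40: acc |= 40<<7 -> acc=5185 shift=14
  byte[6]=0xDA cont=1 payload=0x5A=90: acc |= 90<<14 -> acc=1479745 shift=21
  byte[7]=0x7E cont=0 payload=0x7E=126: acc |= 126<<21 -> acc=265720897 shift=28 [end]
Varint 4: bytes[4:8] = C1 A8 DA 7E -> value 265720897 (4 byte(s))
  byte[8]=0x32 cont=0 payload=0x32=50: acc |= 50<<0 -> acc=50 shift=7 [end]
Varint 5: bytes[8:9] = 32 -> value 50 (1 byte(s))

Answer: 4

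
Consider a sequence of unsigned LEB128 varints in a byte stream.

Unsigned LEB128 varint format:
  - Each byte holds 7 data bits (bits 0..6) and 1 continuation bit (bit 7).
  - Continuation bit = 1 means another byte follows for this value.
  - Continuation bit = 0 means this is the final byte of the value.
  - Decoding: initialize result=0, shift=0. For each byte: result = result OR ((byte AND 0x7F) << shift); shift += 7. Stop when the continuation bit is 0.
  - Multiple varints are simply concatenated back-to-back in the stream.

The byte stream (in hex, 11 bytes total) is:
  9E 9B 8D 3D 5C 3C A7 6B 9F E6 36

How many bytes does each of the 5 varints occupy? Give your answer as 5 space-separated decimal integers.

Answer: 4 1 1 2 3

Derivation:
  byte[0]=0x9E cont=1 payload=0x1E=30: acc |= 30<<0 -> acc=30 shift=7
  byte[1]=0x9B cont=1 payload=0x1B=27: acc |= 27<<7 -> acc=3486 shift=14
  byte[2]=0x8D cont=1 payload=0x0D=13: acc |= 13<<14 -> acc=216478 shift=21
  byte[3]=0x3D cont=0 payload=0x3D=61: acc |= 61<<21 -> acc=128142750 shift=28 [end]
Varint 1: bytes[0:4] = 9E 9B 8D 3D -> value 128142750 (4 byte(s))
  byte[4]=0x5C cont=0 payload=0x5C=92: acc |= 92<<0 -> acc=92 shift=7 [end]
Varint 2: bytes[4:5] = 5C -> value 92 (1 byte(s))
  byte[5]=0x3C cont=0 payload=0x3C=60: acc |= 60<<0 -> acc=60 shift=7 [end]
Varint 3: bytes[5:6] = 3C -> value 60 (1 byte(s))
  byte[6]=0xA7 cont=1 payload=0x27=39: acc |= 39<<0 -> acc=39 shift=7
  byte[7]=0x6B cont=0 payload=0x6B=107: acc |= 107<<7 -> acc=13735 shift=14 [end]
Varint 4: bytes[6:8] = A7 6B -> value 13735 (2 byte(s))
  byte[8]=0x9F cont=1 payload=0x1F=31: acc |= 31<<0 -> acc=31 shift=7
  byte[9]=0xE6 cont=1 payload=0x66=102: acc |= 102<<7 -> acc=13087 shift=14
  byte[10]=0x36 cont=0 payload=0x36=54: acc |= 54<<14 -> acc=897823 shift=21 [end]
Varint 5: bytes[8:11] = 9F E6 36 -> value 897823 (3 byte(s))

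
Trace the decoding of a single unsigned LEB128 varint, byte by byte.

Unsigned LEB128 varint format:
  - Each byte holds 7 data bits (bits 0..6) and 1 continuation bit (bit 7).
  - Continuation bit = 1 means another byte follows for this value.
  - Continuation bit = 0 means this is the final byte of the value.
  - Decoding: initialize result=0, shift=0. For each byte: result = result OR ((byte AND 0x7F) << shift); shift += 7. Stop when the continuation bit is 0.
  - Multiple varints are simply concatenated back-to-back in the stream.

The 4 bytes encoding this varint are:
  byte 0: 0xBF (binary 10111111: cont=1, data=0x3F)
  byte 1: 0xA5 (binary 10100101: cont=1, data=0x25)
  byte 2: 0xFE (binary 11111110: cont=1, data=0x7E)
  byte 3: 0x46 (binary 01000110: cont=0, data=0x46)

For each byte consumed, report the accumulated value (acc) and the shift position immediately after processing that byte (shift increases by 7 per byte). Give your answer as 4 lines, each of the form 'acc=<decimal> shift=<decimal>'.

byte 0=0xBF: payload=0x3F=63, contrib = 63<<0 = 63; acc -> 63, shift -> 7
byte 1=0xA5: payload=0x25=37, contrib = 37<<7 = 4736; acc -> 4799, shift -> 14
byte 2=0xFE: payload=0x7E=126, contrib = 126<<14 = 2064384; acc -> 2069183, shift -> 21
byte 3=0x46: payload=0x46=70, contrib = 70<<21 = 146800640; acc -> 148869823, shift -> 28

Answer: acc=63 shift=7
acc=4799 shift=14
acc=2069183 shift=21
acc=148869823 shift=28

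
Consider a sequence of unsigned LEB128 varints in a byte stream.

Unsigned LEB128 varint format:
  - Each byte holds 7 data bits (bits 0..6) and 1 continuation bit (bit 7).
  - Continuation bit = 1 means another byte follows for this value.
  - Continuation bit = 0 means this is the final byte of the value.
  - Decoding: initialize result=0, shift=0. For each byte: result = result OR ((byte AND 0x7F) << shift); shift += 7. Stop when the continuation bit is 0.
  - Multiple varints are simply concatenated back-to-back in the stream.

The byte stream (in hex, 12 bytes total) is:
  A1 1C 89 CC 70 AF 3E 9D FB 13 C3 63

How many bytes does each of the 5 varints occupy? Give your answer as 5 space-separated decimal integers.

  byte[0]=0xA1 cont=1 payload=0x21=33: acc |= 33<<0 -> acc=33 shift=7
  byte[1]=0x1C cont=0 payload=0x1C=28: acc |= 28<<7 -> acc=3617 shift=14 [end]
Varint 1: bytes[0:2] = A1 1C -> value 3617 (2 byte(s))
  byte[2]=0x89 cont=1 payload=0x09=9: acc |= 9<<0 -> acc=9 shift=7
  byte[3]=0xCC cont=1 payload=0x4C=76: acc |= 76<<7 -> acc=9737 shift=14
  byte[4]=0x70 cont=0 payload=0x70=112: acc |= 112<<14 -> acc=1844745 shift=21 [end]
Varint 2: bytes[2:5] = 89 CC 70 -> value 1844745 (3 byte(s))
  byte[5]=0xAF cont=1 payload=0x2F=47: acc |= 47<<0 -> acc=47 shift=7
  byte[6]=0x3E cont=0 payload=0x3E=62: acc |= 62<<7 -> acc=7983 shift=14 [end]
Varint 3: bytes[5:7] = AF 3E -> value 7983 (2 byte(s))
  byte[7]=0x9D cont=1 payload=0x1D=29: acc |= 29<<0 -> acc=29 shift=7
  byte[8]=0xFB cont=1 payload=0x7B=123: acc |= 123<<7 -> acc=15773 shift=14
  byte[9]=0x13 cont=0 payload=0x13=19: acc |= 19<<14 -> acc=327069 shift=21 [end]
Varint 4: bytes[7:10] = 9D FB 13 -> value 327069 (3 byte(s))
  byte[10]=0xC3 cont=1 payload=0x43=67: acc |= 67<<0 -> acc=67 shift=7
  byte[11]=0x63 cont=0 payload=0x63=99: acc |= 99<<7 -> acc=12739 shift=14 [end]
Varint 5: bytes[10:12] = C3 63 -> value 12739 (2 byte(s))

Answer: 2 3 2 3 2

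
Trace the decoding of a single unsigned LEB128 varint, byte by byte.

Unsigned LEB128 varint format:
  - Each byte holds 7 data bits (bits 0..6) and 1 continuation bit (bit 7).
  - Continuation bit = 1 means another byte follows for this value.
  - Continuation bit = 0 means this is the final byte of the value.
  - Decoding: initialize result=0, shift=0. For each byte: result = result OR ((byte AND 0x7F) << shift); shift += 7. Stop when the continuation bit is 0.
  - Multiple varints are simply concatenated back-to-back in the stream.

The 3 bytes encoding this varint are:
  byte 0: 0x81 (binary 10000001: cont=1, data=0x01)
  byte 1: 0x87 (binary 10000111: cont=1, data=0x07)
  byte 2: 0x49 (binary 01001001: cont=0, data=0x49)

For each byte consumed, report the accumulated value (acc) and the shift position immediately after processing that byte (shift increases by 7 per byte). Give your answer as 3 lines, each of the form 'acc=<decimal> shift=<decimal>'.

byte 0=0x81: payload=0x01=1, contrib = 1<<0 = 1; acc -> 1, shift -> 7
byte 1=0x87: payload=0x07=7, contrib = 7<<7 = 896; acc -> 897, shift -> 14
byte 2=0x49: payload=0x49=73, contrib = 73<<14 = 1196032; acc -> 1196929, shift -> 21

Answer: acc=1 shift=7
acc=897 shift=14
acc=1196929 shift=21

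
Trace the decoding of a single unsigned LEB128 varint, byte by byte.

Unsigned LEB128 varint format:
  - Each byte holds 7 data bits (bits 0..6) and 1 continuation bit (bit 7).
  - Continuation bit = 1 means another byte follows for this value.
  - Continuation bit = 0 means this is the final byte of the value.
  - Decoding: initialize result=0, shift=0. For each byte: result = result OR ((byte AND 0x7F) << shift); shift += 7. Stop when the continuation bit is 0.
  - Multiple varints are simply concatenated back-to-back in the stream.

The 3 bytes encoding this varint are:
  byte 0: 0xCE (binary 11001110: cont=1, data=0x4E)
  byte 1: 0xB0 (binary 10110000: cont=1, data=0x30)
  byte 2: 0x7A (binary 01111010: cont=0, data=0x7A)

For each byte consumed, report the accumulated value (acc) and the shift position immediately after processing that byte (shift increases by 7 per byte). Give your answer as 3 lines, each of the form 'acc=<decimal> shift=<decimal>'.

byte 0=0xCE: payload=0x4E=78, contrib = 78<<0 = 78; acc -> 78, shift -> 7
byte 1=0xB0: payload=0x30=48, contrib = 48<<7 = 6144; acc -> 6222, shift -> 14
byte 2=0x7A: payload=0x7A=122, contrib = 122<<14 = 1998848; acc -> 2005070, shift -> 21

Answer: acc=78 shift=7
acc=6222 shift=14
acc=2005070 shift=21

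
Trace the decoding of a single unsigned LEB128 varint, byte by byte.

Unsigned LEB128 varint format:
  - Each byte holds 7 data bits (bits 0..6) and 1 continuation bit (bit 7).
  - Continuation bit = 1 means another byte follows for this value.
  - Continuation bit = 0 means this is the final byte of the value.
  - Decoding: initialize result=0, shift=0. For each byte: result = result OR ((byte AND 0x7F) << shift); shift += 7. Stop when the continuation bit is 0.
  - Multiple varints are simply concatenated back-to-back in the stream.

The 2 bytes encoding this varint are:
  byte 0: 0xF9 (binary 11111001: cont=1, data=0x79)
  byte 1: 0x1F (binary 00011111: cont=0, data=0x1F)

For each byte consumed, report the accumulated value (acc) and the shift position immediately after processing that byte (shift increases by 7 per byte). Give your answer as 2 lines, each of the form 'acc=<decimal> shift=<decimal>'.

byte 0=0xF9: payload=0x79=121, contrib = 121<<0 = 121; acc -> 121, shift -> 7
byte 1=0x1F: payload=0x1F=31, contrib = 31<<7 = 3968; acc -> 4089, shift -> 14

Answer: acc=121 shift=7
acc=4089 shift=14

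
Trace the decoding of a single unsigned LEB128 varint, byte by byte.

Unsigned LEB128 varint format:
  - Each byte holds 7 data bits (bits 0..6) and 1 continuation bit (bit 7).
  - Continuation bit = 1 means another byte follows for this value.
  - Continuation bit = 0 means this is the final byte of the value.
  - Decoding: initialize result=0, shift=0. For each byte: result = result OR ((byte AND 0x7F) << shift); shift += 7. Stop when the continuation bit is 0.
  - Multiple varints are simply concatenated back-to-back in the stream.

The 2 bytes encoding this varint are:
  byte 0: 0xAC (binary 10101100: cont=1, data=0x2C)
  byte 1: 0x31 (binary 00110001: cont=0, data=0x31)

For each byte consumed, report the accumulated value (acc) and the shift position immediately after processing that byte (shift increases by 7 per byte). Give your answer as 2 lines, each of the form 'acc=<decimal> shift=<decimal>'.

Answer: acc=44 shift=7
acc=6316 shift=14

Derivation:
byte 0=0xAC: payload=0x2C=44, contrib = 44<<0 = 44; acc -> 44, shift -> 7
byte 1=0x31: payload=0x31=49, contrib = 49<<7 = 6272; acc -> 6316, shift -> 14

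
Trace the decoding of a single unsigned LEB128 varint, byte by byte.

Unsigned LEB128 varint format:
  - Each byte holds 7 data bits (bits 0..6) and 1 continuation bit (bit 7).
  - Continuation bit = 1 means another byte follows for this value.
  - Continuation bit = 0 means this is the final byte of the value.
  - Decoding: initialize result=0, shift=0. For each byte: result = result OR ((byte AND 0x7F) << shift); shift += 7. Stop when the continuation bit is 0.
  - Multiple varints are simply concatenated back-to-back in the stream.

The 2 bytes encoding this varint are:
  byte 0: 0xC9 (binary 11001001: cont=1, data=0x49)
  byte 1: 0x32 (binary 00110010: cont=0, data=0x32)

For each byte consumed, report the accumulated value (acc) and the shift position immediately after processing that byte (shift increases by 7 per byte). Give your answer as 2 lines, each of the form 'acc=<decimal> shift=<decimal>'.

byte 0=0xC9: payload=0x49=73, contrib = 73<<0 = 73; acc -> 73, shift -> 7
byte 1=0x32: payload=0x32=50, contrib = 50<<7 = 6400; acc -> 6473, shift -> 14

Answer: acc=73 shift=7
acc=6473 shift=14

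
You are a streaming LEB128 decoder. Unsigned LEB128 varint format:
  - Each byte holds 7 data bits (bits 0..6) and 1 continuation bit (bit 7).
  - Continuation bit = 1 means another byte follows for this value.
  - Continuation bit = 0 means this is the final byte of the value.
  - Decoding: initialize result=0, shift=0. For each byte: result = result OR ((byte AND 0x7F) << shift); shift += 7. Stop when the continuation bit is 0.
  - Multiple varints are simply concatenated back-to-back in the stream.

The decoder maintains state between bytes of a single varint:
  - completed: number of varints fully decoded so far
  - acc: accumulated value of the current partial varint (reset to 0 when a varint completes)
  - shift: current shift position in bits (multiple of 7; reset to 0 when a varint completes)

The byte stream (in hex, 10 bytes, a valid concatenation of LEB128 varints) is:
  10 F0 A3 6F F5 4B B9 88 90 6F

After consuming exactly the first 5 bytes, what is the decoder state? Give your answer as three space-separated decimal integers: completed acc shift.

Answer: 2 117 7

Derivation:
byte[0]=0x10 cont=0 payload=0x10: varint #1 complete (value=16); reset -> completed=1 acc=0 shift=0
byte[1]=0xF0 cont=1 payload=0x70: acc |= 112<<0 -> completed=1 acc=112 shift=7
byte[2]=0xA3 cont=1 payload=0x23: acc |= 35<<7 -> completed=1 acc=4592 shift=14
byte[3]=0x6F cont=0 payload=0x6F: varint #2 complete (value=1823216); reset -> completed=2 acc=0 shift=0
byte[4]=0xF5 cont=1 payload=0x75: acc |= 117<<0 -> completed=2 acc=117 shift=7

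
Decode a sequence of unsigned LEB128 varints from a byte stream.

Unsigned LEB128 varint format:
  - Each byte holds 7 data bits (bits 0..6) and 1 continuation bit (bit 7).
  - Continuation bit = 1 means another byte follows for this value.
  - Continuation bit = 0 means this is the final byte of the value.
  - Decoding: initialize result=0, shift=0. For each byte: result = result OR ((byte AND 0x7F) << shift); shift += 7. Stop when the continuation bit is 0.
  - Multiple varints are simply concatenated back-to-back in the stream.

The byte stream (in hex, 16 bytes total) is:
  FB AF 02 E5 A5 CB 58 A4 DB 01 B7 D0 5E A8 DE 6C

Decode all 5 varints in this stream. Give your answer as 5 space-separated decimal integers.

Answer: 38907 185783013 28068 1550391 1781544

Derivation:
  byte[0]=0xFB cont=1 payload=0x7B=123: acc |= 123<<0 -> acc=123 shift=7
  byte[1]=0xAF cont=1 payload=0x2F=47: acc |= 47<<7 -> acc=6139 shift=14
  byte[2]=0x02 cont=0 payload=0x02=2: acc |= 2<<14 -> acc=38907 shift=21 [end]
Varint 1: bytes[0:3] = FB AF 02 -> value 38907 (3 byte(s))
  byte[3]=0xE5 cont=1 payload=0x65=101: acc |= 101<<0 -> acc=101 shift=7
  byte[4]=0xA5 cont=1 payload=0x25=37: acc |= 37<<7 -> acc=4837 shift=14
  byte[5]=0xCB cont=1 payload=0x4B=75: acc |= 75<<14 -> acc=1233637 shift=21
  byte[6]=0x58 cont=0 payload=0x58=88: acc |= 88<<21 -> acc=185783013 shift=28 [end]
Varint 2: bytes[3:7] = E5 A5 CB 58 -> value 185783013 (4 byte(s))
  byte[7]=0xA4 cont=1 payload=0x24=36: acc |= 36<<0 -> acc=36 shift=7
  byte[8]=0xDB cont=1 payload=0x5B=91: acc |= 91<<7 -> acc=11684 shift=14
  byte[9]=0x01 cont=0 payload=0x01=1: acc |= 1<<14 -> acc=28068 shift=21 [end]
Varint 3: bytes[7:10] = A4 DB 01 -> value 28068 (3 byte(s))
  byte[10]=0xB7 cont=1 payload=0x37=55: acc |= 55<<0 -> acc=55 shift=7
  byte[11]=0xD0 cont=1 payload=0x50=80: acc |= 80<<7 -> acc=10295 shift=14
  byte[12]=0x5E cont=0 payload=0x5E=94: acc |= 94<<14 -> acc=1550391 shift=21 [end]
Varint 4: bytes[10:13] = B7 D0 5E -> value 1550391 (3 byte(s))
  byte[13]=0xA8 cont=1 payload=0x28=40: acc |= 40<<0 -> acc=40 shift=7
  byte[14]=0xDE cont=1 payload=0x5E=94: acc |= 94<<7 -> acc=12072 shift=14
  byte[15]=0x6C cont=0 payload=0x6C=108: acc |= 108<<14 -> acc=1781544 shift=21 [end]
Varint 5: bytes[13:16] = A8 DE 6C -> value 1781544 (3 byte(s))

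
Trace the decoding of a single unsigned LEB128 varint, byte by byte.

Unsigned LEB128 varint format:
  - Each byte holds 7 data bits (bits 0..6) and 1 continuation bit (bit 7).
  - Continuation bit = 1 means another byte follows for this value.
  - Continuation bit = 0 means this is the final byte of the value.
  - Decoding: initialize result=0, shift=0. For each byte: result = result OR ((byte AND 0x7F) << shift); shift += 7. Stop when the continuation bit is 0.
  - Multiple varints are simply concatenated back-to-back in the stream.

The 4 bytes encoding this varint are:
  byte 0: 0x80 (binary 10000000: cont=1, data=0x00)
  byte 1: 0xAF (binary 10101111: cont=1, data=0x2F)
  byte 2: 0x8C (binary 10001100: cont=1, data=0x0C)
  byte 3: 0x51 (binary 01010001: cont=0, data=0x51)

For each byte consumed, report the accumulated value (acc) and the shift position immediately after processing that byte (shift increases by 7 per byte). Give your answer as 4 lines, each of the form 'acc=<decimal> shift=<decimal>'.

byte 0=0x80: payload=0x00=0, contrib = 0<<0 = 0; acc -> 0, shift -> 7
byte 1=0xAF: payload=0x2F=47, contrib = 47<<7 = 6016; acc -> 6016, shift -> 14
byte 2=0x8C: payload=0x0C=12, contrib = 12<<14 = 196608; acc -> 202624, shift -> 21
byte 3=0x51: payload=0x51=81, contrib = 81<<21 = 169869312; acc -> 170071936, shift -> 28

Answer: acc=0 shift=7
acc=6016 shift=14
acc=202624 shift=21
acc=170071936 shift=28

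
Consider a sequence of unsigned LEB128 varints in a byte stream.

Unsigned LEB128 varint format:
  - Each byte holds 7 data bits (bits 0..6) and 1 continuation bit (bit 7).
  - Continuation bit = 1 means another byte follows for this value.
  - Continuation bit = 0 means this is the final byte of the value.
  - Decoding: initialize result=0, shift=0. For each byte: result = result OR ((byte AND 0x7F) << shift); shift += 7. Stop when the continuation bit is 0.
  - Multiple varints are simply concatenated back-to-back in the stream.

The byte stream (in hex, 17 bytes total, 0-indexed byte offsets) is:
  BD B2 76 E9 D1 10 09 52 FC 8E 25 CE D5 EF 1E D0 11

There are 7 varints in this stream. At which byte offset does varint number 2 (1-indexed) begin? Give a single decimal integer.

Answer: 3

Derivation:
  byte[0]=0xBD cont=1 payload=0x3D=61: acc |= 61<<0 -> acc=61 shift=7
  byte[1]=0xB2 cont=1 payload=0x32=50: acc |= 50<<7 -> acc=6461 shift=14
  byte[2]=0x76 cont=0 payload=0x76=118: acc |= 118<<14 -> acc=1939773 shift=21 [end]
Varint 1: bytes[0:3] = BD B2 76 -> value 1939773 (3 byte(s))
  byte[3]=0xE9 cont=1 payload=0x69=105: acc |= 105<<0 -> acc=105 shift=7
  byte[4]=0xD1 cont=1 payload=0x51=81: acc |= 81<<7 -> acc=10473 shift=14
  byte[5]=0x10 cont=0 payload=0x10=16: acc |= 16<<14 -> acc=272617 shift=21 [end]
Varint 2: bytes[3:6] = E9 D1 10 -> value 272617 (3 byte(s))
  byte[6]=0x09 cont=0 payload=0x09=9: acc |= 9<<0 -> acc=9 shift=7 [end]
Varint 3: bytes[6:7] = 09 -> value 9 (1 byte(s))
  byte[7]=0x52 cont=0 payload=0x52=82: acc |= 82<<0 -> acc=82 shift=7 [end]
Varint 4: bytes[7:8] = 52 -> value 82 (1 byte(s))
  byte[8]=0xFC cont=1 payload=0x7C=124: acc |= 124<<0 -> acc=124 shift=7
  byte[9]=0x8E cont=1 payload=0x0E=14: acc |= 14<<7 -> acc=1916 shift=14
  byte[10]=0x25 cont=0 payload=0x25=37: acc |= 37<<14 -> acc=608124 shift=21 [end]
Varint 5: bytes[8:11] = FC 8E 25 -> value 608124 (3 byte(s))
  byte[11]=0xCE cont=1 payload=0x4E=78: acc |= 78<<0 -> acc=78 shift=7
  byte[12]=0xD5 cont=1 payload=0x55=85: acc |= 85<<7 -> acc=10958 shift=14
  byte[13]=0xEF cont=1 payload=0x6F=111: acc |= 111<<14 -> acc=1829582 shift=21
  byte[14]=0x1E cont=0 payload=0x1E=30: acc |= 30<<21 -> acc=64744142 shift=28 [end]
Varint 6: bytes[11:15] = CE D5 EF 1E -> value 64744142 (4 byte(s))
  byte[15]=0xD0 cont=1 payload=0x50=80: acc |= 80<<0 -> acc=80 shift=7
  byte[16]=0x11 cont=0 payload=0x11=17: acc |= 17<<7 -> acc=2256 shift=14 [end]
Varint 7: bytes[15:17] = D0 11 -> value 2256 (2 byte(s))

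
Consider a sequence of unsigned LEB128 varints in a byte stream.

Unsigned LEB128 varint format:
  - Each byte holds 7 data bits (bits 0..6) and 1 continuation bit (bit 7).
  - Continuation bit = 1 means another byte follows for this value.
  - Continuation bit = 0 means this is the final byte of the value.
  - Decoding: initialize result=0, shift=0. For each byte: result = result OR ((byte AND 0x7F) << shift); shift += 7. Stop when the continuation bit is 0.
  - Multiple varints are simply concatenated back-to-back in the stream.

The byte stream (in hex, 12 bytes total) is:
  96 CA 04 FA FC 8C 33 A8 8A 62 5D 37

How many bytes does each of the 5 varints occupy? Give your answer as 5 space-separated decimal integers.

Answer: 3 4 3 1 1

Derivation:
  byte[0]=0x96 cont=1 payload=0x16=22: acc |= 22<<0 -> acc=22 shift=7
  byte[1]=0xCA cont=1 payload=0x4A=74: acc |= 74<<7 -> acc=9494 shift=14
  byte[2]=0x04 cont=0 payload=0x04=4: acc |= 4<<14 -> acc=75030 shift=21 [end]
Varint 1: bytes[0:3] = 96 CA 04 -> value 75030 (3 byte(s))
  byte[3]=0xFA cont=1 payload=0x7A=122: acc |= 122<<0 -> acc=122 shift=7
  byte[4]=0xFC cont=1 payload=0x7C=124: acc |= 124<<7 -> acc=15994 shift=14
  byte[5]=0x8C cont=1 payload=0x0C=12: acc |= 12<<14 -> acc=212602 shift=21
  byte[6]=0x33 cont=0 payload=0x33=51: acc |= 51<<21 -> acc=107167354 shift=28 [end]
Varint 2: bytes[3:7] = FA FC 8C 33 -> value 107167354 (4 byte(s))
  byte[7]=0xA8 cont=1 payload=0x28=40: acc |= 40<<0 -> acc=40 shift=7
  byte[8]=0x8A cont=1 payload=0x0A=10: acc |= 10<<7 -> acc=1320 shift=14
  byte[9]=0x62 cont=0 payload=0x62=98: acc |= 98<<14 -> acc=1606952 shift=21 [end]
Varint 3: bytes[7:10] = A8 8A 62 -> value 1606952 (3 byte(s))
  byte[10]=0x5D cont=0 payload=0x5D=93: acc |= 93<<0 -> acc=93 shift=7 [end]
Varint 4: bytes[10:11] = 5D -> value 93 (1 byte(s))
  byte[11]=0x37 cont=0 payload=0x37=55: acc |= 55<<0 -> acc=55 shift=7 [end]
Varint 5: bytes[11:12] = 37 -> value 55 (1 byte(s))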